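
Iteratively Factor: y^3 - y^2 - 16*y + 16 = (y - 4)*(y^2 + 3*y - 4) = (y - 4)*(y + 4)*(y - 1)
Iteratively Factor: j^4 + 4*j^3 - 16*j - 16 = (j + 2)*(j^3 + 2*j^2 - 4*j - 8) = (j - 2)*(j + 2)*(j^2 + 4*j + 4) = (j - 2)*(j + 2)^2*(j + 2)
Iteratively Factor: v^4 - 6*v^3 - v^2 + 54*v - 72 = (v - 2)*(v^3 - 4*v^2 - 9*v + 36) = (v - 4)*(v - 2)*(v^2 - 9) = (v - 4)*(v - 2)*(v + 3)*(v - 3)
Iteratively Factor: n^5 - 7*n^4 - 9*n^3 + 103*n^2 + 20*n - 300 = (n + 3)*(n^4 - 10*n^3 + 21*n^2 + 40*n - 100) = (n - 2)*(n + 3)*(n^3 - 8*n^2 + 5*n + 50) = (n - 5)*(n - 2)*(n + 3)*(n^2 - 3*n - 10) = (n - 5)^2*(n - 2)*(n + 3)*(n + 2)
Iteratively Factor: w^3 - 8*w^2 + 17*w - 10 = (w - 5)*(w^2 - 3*w + 2) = (w - 5)*(w - 1)*(w - 2)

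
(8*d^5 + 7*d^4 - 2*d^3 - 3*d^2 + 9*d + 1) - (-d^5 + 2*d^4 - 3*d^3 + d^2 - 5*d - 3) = 9*d^5 + 5*d^4 + d^3 - 4*d^2 + 14*d + 4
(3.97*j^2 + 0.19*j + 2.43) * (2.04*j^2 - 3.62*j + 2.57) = 8.0988*j^4 - 13.9838*j^3 + 14.4723*j^2 - 8.3083*j + 6.2451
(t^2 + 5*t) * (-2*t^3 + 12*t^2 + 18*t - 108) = -2*t^5 + 2*t^4 + 78*t^3 - 18*t^2 - 540*t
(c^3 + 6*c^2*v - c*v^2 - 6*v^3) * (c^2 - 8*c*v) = c^5 - 2*c^4*v - 49*c^3*v^2 + 2*c^2*v^3 + 48*c*v^4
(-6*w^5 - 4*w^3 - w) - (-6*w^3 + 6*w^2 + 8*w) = -6*w^5 + 2*w^3 - 6*w^2 - 9*w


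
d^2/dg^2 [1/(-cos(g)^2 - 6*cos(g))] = (2*(1 - cos(2*g))^2 - 45*cos(g) + 38*cos(2*g) + 9*cos(3*g) - 114)/(2*(cos(g) + 6)^3*cos(g)^3)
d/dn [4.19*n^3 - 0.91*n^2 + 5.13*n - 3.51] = 12.57*n^2 - 1.82*n + 5.13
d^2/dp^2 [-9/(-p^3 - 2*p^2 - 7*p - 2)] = 18*(-(3*p + 2)*(p^3 + 2*p^2 + 7*p + 2) + (3*p^2 + 4*p + 7)^2)/(p^3 + 2*p^2 + 7*p + 2)^3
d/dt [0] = 0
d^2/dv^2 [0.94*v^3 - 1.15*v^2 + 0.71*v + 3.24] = 5.64*v - 2.3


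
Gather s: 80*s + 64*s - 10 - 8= 144*s - 18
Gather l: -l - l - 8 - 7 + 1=-2*l - 14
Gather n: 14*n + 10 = 14*n + 10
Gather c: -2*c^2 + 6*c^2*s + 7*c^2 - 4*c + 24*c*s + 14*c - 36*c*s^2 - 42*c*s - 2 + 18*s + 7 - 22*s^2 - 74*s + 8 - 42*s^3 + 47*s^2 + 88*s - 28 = c^2*(6*s + 5) + c*(-36*s^2 - 18*s + 10) - 42*s^3 + 25*s^2 + 32*s - 15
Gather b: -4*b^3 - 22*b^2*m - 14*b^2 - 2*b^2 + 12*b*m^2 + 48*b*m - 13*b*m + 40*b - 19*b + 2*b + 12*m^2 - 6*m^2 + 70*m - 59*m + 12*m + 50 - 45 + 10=-4*b^3 + b^2*(-22*m - 16) + b*(12*m^2 + 35*m + 23) + 6*m^2 + 23*m + 15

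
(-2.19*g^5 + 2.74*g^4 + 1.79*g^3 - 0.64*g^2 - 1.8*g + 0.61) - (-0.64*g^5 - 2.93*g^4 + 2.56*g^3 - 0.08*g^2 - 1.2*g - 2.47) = -1.55*g^5 + 5.67*g^4 - 0.77*g^3 - 0.56*g^2 - 0.6*g + 3.08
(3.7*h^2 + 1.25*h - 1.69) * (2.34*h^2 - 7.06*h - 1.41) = 8.658*h^4 - 23.197*h^3 - 17.9966*h^2 + 10.1689*h + 2.3829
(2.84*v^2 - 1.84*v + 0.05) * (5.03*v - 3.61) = 14.2852*v^3 - 19.5076*v^2 + 6.8939*v - 0.1805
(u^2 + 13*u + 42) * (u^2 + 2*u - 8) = u^4 + 15*u^3 + 60*u^2 - 20*u - 336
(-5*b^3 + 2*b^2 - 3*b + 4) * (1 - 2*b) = 10*b^4 - 9*b^3 + 8*b^2 - 11*b + 4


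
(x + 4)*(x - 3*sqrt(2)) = x^2 - 3*sqrt(2)*x + 4*x - 12*sqrt(2)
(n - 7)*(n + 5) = n^2 - 2*n - 35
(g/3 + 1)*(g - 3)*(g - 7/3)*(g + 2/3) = g^4/3 - 5*g^3/9 - 95*g^2/27 + 5*g + 14/3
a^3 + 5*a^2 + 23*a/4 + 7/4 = (a + 1/2)*(a + 1)*(a + 7/2)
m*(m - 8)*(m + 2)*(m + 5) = m^4 - m^3 - 46*m^2 - 80*m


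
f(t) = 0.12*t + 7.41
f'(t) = 0.120000000000000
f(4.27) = 7.92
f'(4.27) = 0.12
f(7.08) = 8.26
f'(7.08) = 0.12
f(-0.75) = 7.32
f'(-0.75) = 0.12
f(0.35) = 7.45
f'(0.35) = 0.12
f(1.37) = 7.57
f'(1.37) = 0.12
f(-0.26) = 7.38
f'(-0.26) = 0.12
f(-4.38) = 6.88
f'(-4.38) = 0.12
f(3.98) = 7.89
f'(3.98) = 0.12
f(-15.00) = 5.61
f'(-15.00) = 0.12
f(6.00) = 8.13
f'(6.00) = 0.12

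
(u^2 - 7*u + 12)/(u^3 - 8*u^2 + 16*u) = (u - 3)/(u*(u - 4))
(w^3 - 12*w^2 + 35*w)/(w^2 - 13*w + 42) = w*(w - 5)/(w - 6)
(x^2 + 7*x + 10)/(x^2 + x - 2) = (x + 5)/(x - 1)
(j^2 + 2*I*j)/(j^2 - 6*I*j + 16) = j/(j - 8*I)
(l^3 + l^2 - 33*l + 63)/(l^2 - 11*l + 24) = (l^2 + 4*l - 21)/(l - 8)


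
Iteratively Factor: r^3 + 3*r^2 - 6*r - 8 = (r - 2)*(r^2 + 5*r + 4) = (r - 2)*(r + 4)*(r + 1)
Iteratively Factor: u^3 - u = (u)*(u^2 - 1) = u*(u - 1)*(u + 1)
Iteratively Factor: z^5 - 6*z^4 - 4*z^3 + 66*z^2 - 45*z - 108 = (z + 1)*(z^4 - 7*z^3 + 3*z^2 + 63*z - 108) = (z + 1)*(z + 3)*(z^3 - 10*z^2 + 33*z - 36) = (z - 3)*(z + 1)*(z + 3)*(z^2 - 7*z + 12) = (z - 4)*(z - 3)*(z + 1)*(z + 3)*(z - 3)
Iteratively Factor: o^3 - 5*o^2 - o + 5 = (o - 1)*(o^2 - 4*o - 5) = (o - 5)*(o - 1)*(o + 1)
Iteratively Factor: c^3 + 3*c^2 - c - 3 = (c + 3)*(c^2 - 1) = (c + 1)*(c + 3)*(c - 1)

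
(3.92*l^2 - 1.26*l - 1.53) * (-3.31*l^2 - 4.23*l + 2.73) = -12.9752*l^4 - 12.411*l^3 + 21.0957*l^2 + 3.0321*l - 4.1769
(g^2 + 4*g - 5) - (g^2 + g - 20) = 3*g + 15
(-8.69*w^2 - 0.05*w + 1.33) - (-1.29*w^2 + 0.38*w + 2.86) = -7.4*w^2 - 0.43*w - 1.53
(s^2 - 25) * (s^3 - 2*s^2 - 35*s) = s^5 - 2*s^4 - 60*s^3 + 50*s^2 + 875*s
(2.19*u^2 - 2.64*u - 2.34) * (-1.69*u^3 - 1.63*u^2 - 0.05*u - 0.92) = -3.7011*u^5 + 0.8919*u^4 + 8.1483*u^3 + 1.9314*u^2 + 2.5458*u + 2.1528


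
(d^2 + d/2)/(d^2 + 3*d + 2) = d*(2*d + 1)/(2*(d^2 + 3*d + 2))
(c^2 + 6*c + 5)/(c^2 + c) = (c + 5)/c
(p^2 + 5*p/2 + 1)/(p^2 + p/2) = (p + 2)/p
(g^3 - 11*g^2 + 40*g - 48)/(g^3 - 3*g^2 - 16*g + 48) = (g - 4)/(g + 4)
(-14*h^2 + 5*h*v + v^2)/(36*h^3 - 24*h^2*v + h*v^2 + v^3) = (7*h + v)/(-18*h^2 + 3*h*v + v^2)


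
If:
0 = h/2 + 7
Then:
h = -14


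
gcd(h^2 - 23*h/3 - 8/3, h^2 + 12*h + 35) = 1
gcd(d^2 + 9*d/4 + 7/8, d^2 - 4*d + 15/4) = 1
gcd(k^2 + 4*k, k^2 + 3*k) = k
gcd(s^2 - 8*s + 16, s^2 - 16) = s - 4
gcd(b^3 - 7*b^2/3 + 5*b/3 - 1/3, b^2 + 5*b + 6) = 1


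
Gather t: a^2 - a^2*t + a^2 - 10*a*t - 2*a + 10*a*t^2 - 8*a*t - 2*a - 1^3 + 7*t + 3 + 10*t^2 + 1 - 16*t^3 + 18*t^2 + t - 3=2*a^2 - 4*a - 16*t^3 + t^2*(10*a + 28) + t*(-a^2 - 18*a + 8)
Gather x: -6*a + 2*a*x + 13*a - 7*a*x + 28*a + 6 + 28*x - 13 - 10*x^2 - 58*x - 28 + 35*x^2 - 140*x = 35*a + 25*x^2 + x*(-5*a - 170) - 35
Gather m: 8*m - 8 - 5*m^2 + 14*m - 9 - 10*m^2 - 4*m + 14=-15*m^2 + 18*m - 3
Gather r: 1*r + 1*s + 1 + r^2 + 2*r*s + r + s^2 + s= r^2 + r*(2*s + 2) + s^2 + 2*s + 1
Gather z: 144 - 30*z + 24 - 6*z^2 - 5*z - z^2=-7*z^2 - 35*z + 168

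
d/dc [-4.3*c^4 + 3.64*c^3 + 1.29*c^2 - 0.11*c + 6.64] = -17.2*c^3 + 10.92*c^2 + 2.58*c - 0.11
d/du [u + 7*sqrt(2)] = 1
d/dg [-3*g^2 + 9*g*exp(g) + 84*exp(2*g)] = 9*g*exp(g) - 6*g + 168*exp(2*g) + 9*exp(g)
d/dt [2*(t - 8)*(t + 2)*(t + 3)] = 6*t^2 - 12*t - 68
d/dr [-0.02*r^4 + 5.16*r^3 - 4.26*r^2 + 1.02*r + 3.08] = -0.08*r^3 + 15.48*r^2 - 8.52*r + 1.02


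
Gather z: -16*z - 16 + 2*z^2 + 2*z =2*z^2 - 14*z - 16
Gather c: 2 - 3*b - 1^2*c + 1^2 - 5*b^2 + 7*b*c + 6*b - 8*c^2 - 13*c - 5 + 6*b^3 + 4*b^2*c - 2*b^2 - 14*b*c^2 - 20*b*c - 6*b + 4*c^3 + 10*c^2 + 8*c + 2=6*b^3 - 7*b^2 - 3*b + 4*c^3 + c^2*(2 - 14*b) + c*(4*b^2 - 13*b - 6)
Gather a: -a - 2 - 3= -a - 5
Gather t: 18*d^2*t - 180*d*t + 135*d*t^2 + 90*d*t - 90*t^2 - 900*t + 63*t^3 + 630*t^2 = 63*t^3 + t^2*(135*d + 540) + t*(18*d^2 - 90*d - 900)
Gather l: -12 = -12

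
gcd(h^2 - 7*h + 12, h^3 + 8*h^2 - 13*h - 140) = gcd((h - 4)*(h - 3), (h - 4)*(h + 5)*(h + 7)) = h - 4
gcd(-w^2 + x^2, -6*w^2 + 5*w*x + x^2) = -w + x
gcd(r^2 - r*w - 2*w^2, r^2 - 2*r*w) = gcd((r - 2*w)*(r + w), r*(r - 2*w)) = r - 2*w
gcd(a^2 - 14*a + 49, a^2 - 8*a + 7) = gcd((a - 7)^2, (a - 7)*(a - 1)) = a - 7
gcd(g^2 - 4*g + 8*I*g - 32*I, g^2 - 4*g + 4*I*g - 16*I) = g - 4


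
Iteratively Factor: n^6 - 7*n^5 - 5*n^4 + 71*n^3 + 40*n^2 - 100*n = (n - 5)*(n^5 - 2*n^4 - 15*n^3 - 4*n^2 + 20*n) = n*(n - 5)*(n^4 - 2*n^3 - 15*n^2 - 4*n + 20) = n*(n - 5)*(n + 2)*(n^3 - 4*n^2 - 7*n + 10) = n*(n - 5)^2*(n + 2)*(n^2 + n - 2) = n*(n - 5)^2*(n - 1)*(n + 2)*(n + 2)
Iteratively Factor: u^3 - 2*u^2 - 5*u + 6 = (u - 3)*(u^2 + u - 2) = (u - 3)*(u + 2)*(u - 1)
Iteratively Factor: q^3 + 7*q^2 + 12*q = (q)*(q^2 + 7*q + 12) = q*(q + 4)*(q + 3)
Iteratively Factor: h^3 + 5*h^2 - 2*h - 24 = (h - 2)*(h^2 + 7*h + 12) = (h - 2)*(h + 4)*(h + 3)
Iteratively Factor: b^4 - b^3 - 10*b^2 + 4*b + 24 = (b - 3)*(b^3 + 2*b^2 - 4*b - 8) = (b - 3)*(b + 2)*(b^2 - 4) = (b - 3)*(b + 2)^2*(b - 2)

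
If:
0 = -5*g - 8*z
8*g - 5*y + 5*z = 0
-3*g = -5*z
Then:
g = 0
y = 0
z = 0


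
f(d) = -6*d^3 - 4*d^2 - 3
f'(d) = -18*d^2 - 8*d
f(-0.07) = -3.02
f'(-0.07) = 0.47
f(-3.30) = 169.06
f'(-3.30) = -169.62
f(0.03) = -3.00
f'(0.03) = -0.26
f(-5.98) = 1137.04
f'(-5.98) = -595.85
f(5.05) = -877.74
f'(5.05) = -499.44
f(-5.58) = 914.90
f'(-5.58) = -515.82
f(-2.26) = 45.83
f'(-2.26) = -73.86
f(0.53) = -5.02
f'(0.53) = -9.30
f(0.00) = -3.00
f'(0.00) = 0.00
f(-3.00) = 123.00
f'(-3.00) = -138.00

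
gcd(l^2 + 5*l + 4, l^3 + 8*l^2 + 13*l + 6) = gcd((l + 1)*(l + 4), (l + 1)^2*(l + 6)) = l + 1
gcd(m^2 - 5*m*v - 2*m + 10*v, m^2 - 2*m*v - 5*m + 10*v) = 1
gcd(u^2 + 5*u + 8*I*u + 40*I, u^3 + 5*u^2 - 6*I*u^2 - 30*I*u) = u + 5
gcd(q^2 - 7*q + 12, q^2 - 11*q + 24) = q - 3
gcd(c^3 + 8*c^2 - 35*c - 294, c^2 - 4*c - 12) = c - 6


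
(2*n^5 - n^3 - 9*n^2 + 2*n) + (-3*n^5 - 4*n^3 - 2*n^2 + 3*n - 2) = -n^5 - 5*n^3 - 11*n^2 + 5*n - 2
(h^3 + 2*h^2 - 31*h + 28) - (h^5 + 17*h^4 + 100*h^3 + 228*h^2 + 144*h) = -h^5 - 17*h^4 - 99*h^3 - 226*h^2 - 175*h + 28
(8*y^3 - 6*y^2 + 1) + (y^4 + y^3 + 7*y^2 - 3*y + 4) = y^4 + 9*y^3 + y^2 - 3*y + 5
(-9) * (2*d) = -18*d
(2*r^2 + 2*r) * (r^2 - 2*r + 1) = 2*r^4 - 2*r^3 - 2*r^2 + 2*r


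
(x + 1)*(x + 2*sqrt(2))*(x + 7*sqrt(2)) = x^3 + x^2 + 9*sqrt(2)*x^2 + 9*sqrt(2)*x + 28*x + 28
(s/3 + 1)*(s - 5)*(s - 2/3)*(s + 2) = s^4/3 - 2*s^3/9 - 19*s^2/3 - 52*s/9 + 20/3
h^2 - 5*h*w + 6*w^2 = (h - 3*w)*(h - 2*w)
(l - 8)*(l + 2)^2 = l^3 - 4*l^2 - 28*l - 32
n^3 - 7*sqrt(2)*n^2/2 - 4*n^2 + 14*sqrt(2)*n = n*(n - 4)*(n - 7*sqrt(2)/2)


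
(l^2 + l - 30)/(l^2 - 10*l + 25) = (l + 6)/(l - 5)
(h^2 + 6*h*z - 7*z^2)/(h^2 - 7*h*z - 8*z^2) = (-h^2 - 6*h*z + 7*z^2)/(-h^2 + 7*h*z + 8*z^2)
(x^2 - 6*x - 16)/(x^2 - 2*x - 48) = (x + 2)/(x + 6)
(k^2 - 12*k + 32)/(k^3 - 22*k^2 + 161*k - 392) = (k - 4)/(k^2 - 14*k + 49)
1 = 1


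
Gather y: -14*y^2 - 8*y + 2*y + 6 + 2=-14*y^2 - 6*y + 8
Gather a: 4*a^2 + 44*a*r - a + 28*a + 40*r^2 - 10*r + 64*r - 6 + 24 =4*a^2 + a*(44*r + 27) + 40*r^2 + 54*r + 18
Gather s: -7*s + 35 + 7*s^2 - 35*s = 7*s^2 - 42*s + 35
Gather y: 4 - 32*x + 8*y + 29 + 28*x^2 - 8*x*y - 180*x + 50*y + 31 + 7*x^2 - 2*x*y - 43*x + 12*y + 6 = 35*x^2 - 255*x + y*(70 - 10*x) + 70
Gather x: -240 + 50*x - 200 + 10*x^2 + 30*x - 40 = 10*x^2 + 80*x - 480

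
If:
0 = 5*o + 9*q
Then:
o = -9*q/5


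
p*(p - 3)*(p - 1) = p^3 - 4*p^2 + 3*p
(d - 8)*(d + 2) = d^2 - 6*d - 16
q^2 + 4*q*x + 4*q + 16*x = (q + 4)*(q + 4*x)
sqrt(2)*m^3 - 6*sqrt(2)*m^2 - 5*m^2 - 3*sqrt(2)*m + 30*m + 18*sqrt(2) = (m - 6)*(m - 3*sqrt(2))*(sqrt(2)*m + 1)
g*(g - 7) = g^2 - 7*g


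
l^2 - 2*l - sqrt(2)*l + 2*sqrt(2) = (l - 2)*(l - sqrt(2))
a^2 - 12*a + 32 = (a - 8)*(a - 4)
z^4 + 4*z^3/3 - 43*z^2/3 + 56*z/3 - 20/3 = (z - 2)*(z - 1)*(z - 2/3)*(z + 5)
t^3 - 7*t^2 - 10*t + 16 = (t - 8)*(t - 1)*(t + 2)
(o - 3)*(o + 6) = o^2 + 3*o - 18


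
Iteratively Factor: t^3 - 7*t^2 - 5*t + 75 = (t + 3)*(t^2 - 10*t + 25) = (t - 5)*(t + 3)*(t - 5)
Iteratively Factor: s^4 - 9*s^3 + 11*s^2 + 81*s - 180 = (s - 4)*(s^3 - 5*s^2 - 9*s + 45) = (s - 4)*(s + 3)*(s^2 - 8*s + 15) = (s - 4)*(s - 3)*(s + 3)*(s - 5)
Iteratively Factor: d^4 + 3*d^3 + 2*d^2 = (d + 1)*(d^3 + 2*d^2) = d*(d + 1)*(d^2 + 2*d) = d^2*(d + 1)*(d + 2)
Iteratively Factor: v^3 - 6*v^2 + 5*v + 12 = (v + 1)*(v^2 - 7*v + 12) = (v - 4)*(v + 1)*(v - 3)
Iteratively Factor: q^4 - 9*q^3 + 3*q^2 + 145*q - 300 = (q - 5)*(q^3 - 4*q^2 - 17*q + 60) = (q - 5)^2*(q^2 + q - 12) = (q - 5)^2*(q - 3)*(q + 4)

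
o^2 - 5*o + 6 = (o - 3)*(o - 2)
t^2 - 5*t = t*(t - 5)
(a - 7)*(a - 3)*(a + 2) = a^3 - 8*a^2 + a + 42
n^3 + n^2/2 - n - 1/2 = (n - 1)*(n + 1/2)*(n + 1)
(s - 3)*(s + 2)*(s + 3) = s^3 + 2*s^2 - 9*s - 18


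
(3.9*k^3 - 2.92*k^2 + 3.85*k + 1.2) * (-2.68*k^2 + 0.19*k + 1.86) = -10.452*k^5 + 8.5666*k^4 - 3.6188*k^3 - 7.9157*k^2 + 7.389*k + 2.232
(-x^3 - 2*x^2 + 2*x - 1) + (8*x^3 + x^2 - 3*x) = 7*x^3 - x^2 - x - 1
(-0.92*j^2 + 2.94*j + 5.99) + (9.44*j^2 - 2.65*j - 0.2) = 8.52*j^2 + 0.29*j + 5.79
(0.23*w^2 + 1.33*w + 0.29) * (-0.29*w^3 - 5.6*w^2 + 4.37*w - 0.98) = -0.0667*w^5 - 1.6737*w^4 - 6.527*w^3 + 3.9627*w^2 - 0.0361000000000002*w - 0.2842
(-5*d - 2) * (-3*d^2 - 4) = 15*d^3 + 6*d^2 + 20*d + 8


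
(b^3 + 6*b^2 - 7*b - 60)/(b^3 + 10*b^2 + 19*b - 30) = (b^2 + b - 12)/(b^2 + 5*b - 6)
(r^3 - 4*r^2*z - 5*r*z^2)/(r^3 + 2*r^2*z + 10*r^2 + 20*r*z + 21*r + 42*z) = r*(r^2 - 4*r*z - 5*z^2)/(r^3 + 2*r^2*z + 10*r^2 + 20*r*z + 21*r + 42*z)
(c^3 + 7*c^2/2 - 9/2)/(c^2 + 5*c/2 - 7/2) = (2*c^2 + 9*c + 9)/(2*c + 7)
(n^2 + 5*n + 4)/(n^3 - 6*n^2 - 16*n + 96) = (n + 1)/(n^2 - 10*n + 24)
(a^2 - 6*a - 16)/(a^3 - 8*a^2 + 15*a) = (a^2 - 6*a - 16)/(a*(a^2 - 8*a + 15))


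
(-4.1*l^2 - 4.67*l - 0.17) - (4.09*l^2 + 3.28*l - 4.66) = -8.19*l^2 - 7.95*l + 4.49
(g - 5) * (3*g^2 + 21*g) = 3*g^3 + 6*g^2 - 105*g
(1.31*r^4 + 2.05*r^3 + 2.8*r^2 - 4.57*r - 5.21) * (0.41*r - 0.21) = 0.5371*r^5 + 0.5654*r^4 + 0.7175*r^3 - 2.4617*r^2 - 1.1764*r + 1.0941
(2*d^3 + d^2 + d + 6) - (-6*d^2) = 2*d^3 + 7*d^2 + d + 6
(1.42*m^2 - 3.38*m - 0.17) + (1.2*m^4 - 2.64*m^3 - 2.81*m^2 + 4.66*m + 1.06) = 1.2*m^4 - 2.64*m^3 - 1.39*m^2 + 1.28*m + 0.89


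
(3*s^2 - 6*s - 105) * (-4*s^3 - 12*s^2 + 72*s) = -12*s^5 - 12*s^4 + 708*s^3 + 828*s^2 - 7560*s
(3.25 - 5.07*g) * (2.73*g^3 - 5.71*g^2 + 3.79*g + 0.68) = -13.8411*g^4 + 37.8222*g^3 - 37.7728*g^2 + 8.8699*g + 2.21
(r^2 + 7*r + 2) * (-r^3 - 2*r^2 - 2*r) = -r^5 - 9*r^4 - 18*r^3 - 18*r^2 - 4*r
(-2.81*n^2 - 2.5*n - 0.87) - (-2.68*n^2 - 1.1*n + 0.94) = -0.13*n^2 - 1.4*n - 1.81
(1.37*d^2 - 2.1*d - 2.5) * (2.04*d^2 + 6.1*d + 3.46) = 2.7948*d^4 + 4.073*d^3 - 13.1698*d^2 - 22.516*d - 8.65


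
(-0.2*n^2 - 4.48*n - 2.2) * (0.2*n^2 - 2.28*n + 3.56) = -0.04*n^4 - 0.44*n^3 + 9.0624*n^2 - 10.9328*n - 7.832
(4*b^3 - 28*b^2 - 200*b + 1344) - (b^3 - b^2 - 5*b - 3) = 3*b^3 - 27*b^2 - 195*b + 1347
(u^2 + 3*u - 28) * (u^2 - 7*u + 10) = u^4 - 4*u^3 - 39*u^2 + 226*u - 280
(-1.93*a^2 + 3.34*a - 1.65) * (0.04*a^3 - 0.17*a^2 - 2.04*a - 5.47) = -0.0772*a^5 + 0.4617*a^4 + 3.3034*a^3 + 4.024*a^2 - 14.9038*a + 9.0255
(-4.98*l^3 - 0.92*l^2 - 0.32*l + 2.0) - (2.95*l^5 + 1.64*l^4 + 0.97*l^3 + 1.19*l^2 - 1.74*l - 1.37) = -2.95*l^5 - 1.64*l^4 - 5.95*l^3 - 2.11*l^2 + 1.42*l + 3.37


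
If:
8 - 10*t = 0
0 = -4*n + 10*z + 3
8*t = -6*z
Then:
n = -23/12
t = 4/5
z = -16/15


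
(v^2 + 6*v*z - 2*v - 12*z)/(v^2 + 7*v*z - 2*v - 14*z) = (v + 6*z)/(v + 7*z)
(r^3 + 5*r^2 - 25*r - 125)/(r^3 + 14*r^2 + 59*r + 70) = (r^2 - 25)/(r^2 + 9*r + 14)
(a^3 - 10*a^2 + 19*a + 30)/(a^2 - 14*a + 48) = (a^2 - 4*a - 5)/(a - 8)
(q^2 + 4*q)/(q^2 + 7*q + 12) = q/(q + 3)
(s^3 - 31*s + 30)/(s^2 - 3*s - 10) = (s^2 + 5*s - 6)/(s + 2)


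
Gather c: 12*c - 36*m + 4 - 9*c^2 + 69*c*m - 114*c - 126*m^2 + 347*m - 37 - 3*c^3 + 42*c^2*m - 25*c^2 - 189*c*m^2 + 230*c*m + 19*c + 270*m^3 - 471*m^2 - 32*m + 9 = -3*c^3 + c^2*(42*m - 34) + c*(-189*m^2 + 299*m - 83) + 270*m^3 - 597*m^2 + 279*m - 24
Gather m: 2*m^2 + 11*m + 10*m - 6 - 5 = 2*m^2 + 21*m - 11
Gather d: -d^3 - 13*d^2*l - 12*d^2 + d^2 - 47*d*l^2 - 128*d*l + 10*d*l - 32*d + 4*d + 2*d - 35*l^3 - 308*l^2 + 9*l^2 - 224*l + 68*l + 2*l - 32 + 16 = -d^3 + d^2*(-13*l - 11) + d*(-47*l^2 - 118*l - 26) - 35*l^3 - 299*l^2 - 154*l - 16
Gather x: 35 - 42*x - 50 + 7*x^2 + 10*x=7*x^2 - 32*x - 15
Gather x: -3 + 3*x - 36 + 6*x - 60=9*x - 99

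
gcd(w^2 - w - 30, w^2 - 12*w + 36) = w - 6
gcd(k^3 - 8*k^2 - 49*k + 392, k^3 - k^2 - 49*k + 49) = k^2 - 49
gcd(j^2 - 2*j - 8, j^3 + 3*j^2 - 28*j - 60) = j + 2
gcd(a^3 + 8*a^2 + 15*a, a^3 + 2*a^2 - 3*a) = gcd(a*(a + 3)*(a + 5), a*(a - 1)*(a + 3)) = a^2 + 3*a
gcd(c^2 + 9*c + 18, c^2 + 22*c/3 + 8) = c + 6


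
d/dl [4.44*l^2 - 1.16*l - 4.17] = 8.88*l - 1.16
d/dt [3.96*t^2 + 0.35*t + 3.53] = 7.92*t + 0.35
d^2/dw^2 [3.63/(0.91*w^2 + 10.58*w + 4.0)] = (-6.012006*w^2 - 69.897828*w + 3.63*(1.82*w + 10.58)*(3.64*w + 21.16) - 26.4264)/(0.91*w^2 + 10.58*w + 4.0)^3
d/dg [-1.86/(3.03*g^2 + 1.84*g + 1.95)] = (11.2716*g + 3.4224)/(3.03*g^2 + 1.84*g + 1.95)^2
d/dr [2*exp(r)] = 2*exp(r)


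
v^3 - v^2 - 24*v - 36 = (v - 6)*(v + 2)*(v + 3)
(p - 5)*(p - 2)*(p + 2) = p^3 - 5*p^2 - 4*p + 20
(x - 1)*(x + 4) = x^2 + 3*x - 4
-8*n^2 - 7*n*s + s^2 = (-8*n + s)*(n + s)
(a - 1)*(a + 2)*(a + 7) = a^3 + 8*a^2 + 5*a - 14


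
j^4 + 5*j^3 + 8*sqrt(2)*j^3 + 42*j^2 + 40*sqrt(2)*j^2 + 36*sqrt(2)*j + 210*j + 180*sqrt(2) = (j + 5)*(j + 2*sqrt(2))*(j + 3*sqrt(2))^2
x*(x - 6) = x^2 - 6*x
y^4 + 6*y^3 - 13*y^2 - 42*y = y*(y - 3)*(y + 2)*(y + 7)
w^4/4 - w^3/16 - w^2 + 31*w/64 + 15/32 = (w/4 + 1/2)*(w - 3/2)*(w - 5/4)*(w + 1/2)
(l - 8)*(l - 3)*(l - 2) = l^3 - 13*l^2 + 46*l - 48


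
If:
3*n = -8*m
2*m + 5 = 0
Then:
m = -5/2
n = 20/3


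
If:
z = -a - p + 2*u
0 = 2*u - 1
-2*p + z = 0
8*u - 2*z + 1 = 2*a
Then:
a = 11/2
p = -3/2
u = 1/2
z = -3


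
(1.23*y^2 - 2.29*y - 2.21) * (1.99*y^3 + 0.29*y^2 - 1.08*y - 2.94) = 2.4477*y^5 - 4.2004*y^4 - 6.3904*y^3 - 1.7839*y^2 + 9.1194*y + 6.4974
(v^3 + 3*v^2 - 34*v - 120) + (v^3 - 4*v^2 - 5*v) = 2*v^3 - v^2 - 39*v - 120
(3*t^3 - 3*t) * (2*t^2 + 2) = 6*t^5 - 6*t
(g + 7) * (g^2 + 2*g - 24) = g^3 + 9*g^2 - 10*g - 168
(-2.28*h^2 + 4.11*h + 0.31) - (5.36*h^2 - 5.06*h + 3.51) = -7.64*h^2 + 9.17*h - 3.2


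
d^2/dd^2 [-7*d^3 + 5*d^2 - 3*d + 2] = 10 - 42*d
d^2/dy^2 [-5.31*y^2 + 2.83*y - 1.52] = -10.6200000000000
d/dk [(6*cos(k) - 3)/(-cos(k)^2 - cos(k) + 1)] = 3*(2*cos(k) - cos(2*k) - 2)*sin(k)/(-sin(k)^2 + cos(k))^2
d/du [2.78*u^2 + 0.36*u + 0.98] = 5.56*u + 0.36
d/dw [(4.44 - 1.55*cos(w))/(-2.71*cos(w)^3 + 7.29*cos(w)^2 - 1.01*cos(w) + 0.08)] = (8.401*cos(w)^3 - 47.3967*cos(w)^2 + 64.7352*cos(w) - 4.3604)*sin(w)/(7.3441*cos(w)^6 - 39.5118*cos(w)^5 + 58.6183*cos(w)^4 - 15.1594*cos(w)^3 + 2.1865*cos(w)^2 - 0.1616*cos(w) + 0.0064)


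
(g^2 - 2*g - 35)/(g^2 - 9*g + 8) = (g^2 - 2*g - 35)/(g^2 - 9*g + 8)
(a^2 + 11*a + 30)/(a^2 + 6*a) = (a + 5)/a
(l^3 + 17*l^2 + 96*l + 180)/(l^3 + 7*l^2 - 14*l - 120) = (l + 6)/(l - 4)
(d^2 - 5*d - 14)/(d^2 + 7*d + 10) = (d - 7)/(d + 5)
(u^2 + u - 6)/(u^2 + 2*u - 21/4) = 4*(u^2 + u - 6)/(4*u^2 + 8*u - 21)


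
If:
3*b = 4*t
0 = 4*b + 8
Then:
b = -2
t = -3/2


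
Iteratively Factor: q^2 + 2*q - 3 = (q + 3)*(q - 1)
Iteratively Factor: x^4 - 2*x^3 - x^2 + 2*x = (x - 1)*(x^3 - x^2 - 2*x) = (x - 2)*(x - 1)*(x^2 + x) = x*(x - 2)*(x - 1)*(x + 1)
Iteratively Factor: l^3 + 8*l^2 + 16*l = (l + 4)*(l^2 + 4*l) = l*(l + 4)*(l + 4)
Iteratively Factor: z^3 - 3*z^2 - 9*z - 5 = (z + 1)*(z^2 - 4*z - 5) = (z + 1)^2*(z - 5)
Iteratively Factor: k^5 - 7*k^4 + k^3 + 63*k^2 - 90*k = (k)*(k^4 - 7*k^3 + k^2 + 63*k - 90) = k*(k - 5)*(k^3 - 2*k^2 - 9*k + 18) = k*(k - 5)*(k + 3)*(k^2 - 5*k + 6) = k*(k - 5)*(k - 3)*(k + 3)*(k - 2)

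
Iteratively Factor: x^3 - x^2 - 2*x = (x)*(x^2 - x - 2) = x*(x + 1)*(x - 2)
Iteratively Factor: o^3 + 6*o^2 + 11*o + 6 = (o + 2)*(o^2 + 4*o + 3) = (o + 1)*(o + 2)*(o + 3)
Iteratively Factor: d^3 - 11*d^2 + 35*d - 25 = (d - 1)*(d^2 - 10*d + 25) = (d - 5)*(d - 1)*(d - 5)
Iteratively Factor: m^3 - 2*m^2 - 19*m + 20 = (m + 4)*(m^2 - 6*m + 5) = (m - 5)*(m + 4)*(m - 1)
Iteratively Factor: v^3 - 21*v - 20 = (v + 4)*(v^2 - 4*v - 5) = (v - 5)*(v + 4)*(v + 1)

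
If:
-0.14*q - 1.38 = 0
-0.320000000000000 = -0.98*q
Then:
No Solution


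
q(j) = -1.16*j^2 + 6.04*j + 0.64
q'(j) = 6.04 - 2.32*j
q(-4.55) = -50.86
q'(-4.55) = 16.60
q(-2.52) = -21.95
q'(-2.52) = 11.89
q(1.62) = 7.38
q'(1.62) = 2.28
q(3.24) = 8.03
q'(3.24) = -1.48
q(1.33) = 6.62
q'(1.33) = 2.95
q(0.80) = 4.73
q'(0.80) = 4.18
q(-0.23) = -0.81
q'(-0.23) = 6.57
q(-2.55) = -22.30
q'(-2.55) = 11.96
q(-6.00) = -77.36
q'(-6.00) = 19.96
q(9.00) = -38.96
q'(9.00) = -14.84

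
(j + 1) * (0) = 0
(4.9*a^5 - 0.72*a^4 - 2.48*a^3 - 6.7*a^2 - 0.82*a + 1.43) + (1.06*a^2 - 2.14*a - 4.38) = 4.9*a^5 - 0.72*a^4 - 2.48*a^3 - 5.64*a^2 - 2.96*a - 2.95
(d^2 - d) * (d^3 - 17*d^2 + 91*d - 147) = d^5 - 18*d^4 + 108*d^3 - 238*d^2 + 147*d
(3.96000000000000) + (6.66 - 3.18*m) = 10.62 - 3.18*m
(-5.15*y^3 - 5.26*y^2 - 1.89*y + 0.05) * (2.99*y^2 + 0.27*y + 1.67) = -15.3985*y^5 - 17.1179*y^4 - 15.6718*y^3 - 9.145*y^2 - 3.1428*y + 0.0835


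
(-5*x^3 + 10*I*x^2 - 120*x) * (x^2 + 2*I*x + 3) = -5*x^5 - 155*x^3 - 210*I*x^2 - 360*x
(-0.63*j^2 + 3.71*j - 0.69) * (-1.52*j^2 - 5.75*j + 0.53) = 0.9576*j^4 - 2.0167*j^3 - 20.6176*j^2 + 5.9338*j - 0.3657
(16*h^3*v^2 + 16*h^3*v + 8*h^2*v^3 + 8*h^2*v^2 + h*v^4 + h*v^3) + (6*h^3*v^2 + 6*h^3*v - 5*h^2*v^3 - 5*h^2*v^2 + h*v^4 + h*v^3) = 22*h^3*v^2 + 22*h^3*v + 3*h^2*v^3 + 3*h^2*v^2 + 2*h*v^4 + 2*h*v^3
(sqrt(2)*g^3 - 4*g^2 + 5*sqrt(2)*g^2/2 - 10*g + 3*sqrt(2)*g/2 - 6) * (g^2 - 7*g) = sqrt(2)*g^5 - 9*sqrt(2)*g^4/2 - 4*g^4 - 16*sqrt(2)*g^3 + 18*g^3 - 21*sqrt(2)*g^2/2 + 64*g^2 + 42*g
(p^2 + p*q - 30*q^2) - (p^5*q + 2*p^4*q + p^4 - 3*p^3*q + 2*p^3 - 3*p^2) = -p^5*q - 2*p^4*q - p^4 + 3*p^3*q - 2*p^3 + 4*p^2 + p*q - 30*q^2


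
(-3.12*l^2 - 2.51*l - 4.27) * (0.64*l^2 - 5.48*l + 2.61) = -1.9968*l^4 + 15.4912*l^3 + 2.8788*l^2 + 16.8485*l - 11.1447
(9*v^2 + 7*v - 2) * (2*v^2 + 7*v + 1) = 18*v^4 + 77*v^3 + 54*v^2 - 7*v - 2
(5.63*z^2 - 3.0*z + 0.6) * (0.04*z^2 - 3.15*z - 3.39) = 0.2252*z^4 - 17.8545*z^3 - 9.6117*z^2 + 8.28*z - 2.034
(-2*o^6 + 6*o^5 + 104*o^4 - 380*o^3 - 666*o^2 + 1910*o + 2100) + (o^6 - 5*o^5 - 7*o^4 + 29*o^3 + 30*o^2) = -o^6 + o^5 + 97*o^4 - 351*o^3 - 636*o^2 + 1910*o + 2100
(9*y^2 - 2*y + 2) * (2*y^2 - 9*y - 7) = 18*y^4 - 85*y^3 - 41*y^2 - 4*y - 14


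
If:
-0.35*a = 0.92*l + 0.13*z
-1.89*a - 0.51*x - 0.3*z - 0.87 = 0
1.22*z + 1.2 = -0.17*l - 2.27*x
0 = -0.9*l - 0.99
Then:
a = -0.46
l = -1.10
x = -5.30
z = 9.03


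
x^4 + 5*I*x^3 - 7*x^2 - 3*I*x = x*(x + I)^2*(x + 3*I)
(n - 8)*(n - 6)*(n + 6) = n^3 - 8*n^2 - 36*n + 288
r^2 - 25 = (r - 5)*(r + 5)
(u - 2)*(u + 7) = u^2 + 5*u - 14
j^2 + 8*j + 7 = (j + 1)*(j + 7)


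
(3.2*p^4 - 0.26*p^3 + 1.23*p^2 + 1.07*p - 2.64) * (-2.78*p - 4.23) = -8.896*p^5 - 12.8132*p^4 - 2.3196*p^3 - 8.1775*p^2 + 2.8131*p + 11.1672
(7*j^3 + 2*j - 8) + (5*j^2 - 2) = 7*j^3 + 5*j^2 + 2*j - 10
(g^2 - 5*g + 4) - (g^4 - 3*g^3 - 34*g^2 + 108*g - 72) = -g^4 + 3*g^3 + 35*g^2 - 113*g + 76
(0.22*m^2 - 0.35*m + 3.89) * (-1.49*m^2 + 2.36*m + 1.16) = -0.3278*m^4 + 1.0407*m^3 - 6.3669*m^2 + 8.7744*m + 4.5124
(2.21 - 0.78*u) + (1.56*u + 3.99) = 0.78*u + 6.2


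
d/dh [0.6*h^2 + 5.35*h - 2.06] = 1.2*h + 5.35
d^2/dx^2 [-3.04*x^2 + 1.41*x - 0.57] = -6.08000000000000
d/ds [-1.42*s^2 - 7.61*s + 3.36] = -2.84*s - 7.61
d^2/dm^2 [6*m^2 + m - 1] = 12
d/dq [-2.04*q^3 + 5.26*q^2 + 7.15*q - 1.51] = -6.12*q^2 + 10.52*q + 7.15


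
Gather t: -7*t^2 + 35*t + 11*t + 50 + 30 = -7*t^2 + 46*t + 80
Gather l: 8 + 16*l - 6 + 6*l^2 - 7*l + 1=6*l^2 + 9*l + 3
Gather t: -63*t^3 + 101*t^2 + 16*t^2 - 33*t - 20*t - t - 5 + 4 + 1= -63*t^3 + 117*t^2 - 54*t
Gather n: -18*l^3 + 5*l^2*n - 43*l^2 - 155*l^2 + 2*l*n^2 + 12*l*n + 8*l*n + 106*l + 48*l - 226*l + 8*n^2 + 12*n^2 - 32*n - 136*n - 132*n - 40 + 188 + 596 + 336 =-18*l^3 - 198*l^2 - 72*l + n^2*(2*l + 20) + n*(5*l^2 + 20*l - 300) + 1080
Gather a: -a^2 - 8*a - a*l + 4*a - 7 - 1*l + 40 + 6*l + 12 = -a^2 + a*(-l - 4) + 5*l + 45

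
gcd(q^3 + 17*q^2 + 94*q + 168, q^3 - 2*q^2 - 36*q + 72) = q + 6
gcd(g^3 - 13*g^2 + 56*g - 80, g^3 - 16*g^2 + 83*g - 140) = g^2 - 9*g + 20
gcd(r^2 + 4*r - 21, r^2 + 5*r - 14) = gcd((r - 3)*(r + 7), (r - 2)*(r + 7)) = r + 7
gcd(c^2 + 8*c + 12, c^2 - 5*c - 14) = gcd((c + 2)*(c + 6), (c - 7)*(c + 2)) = c + 2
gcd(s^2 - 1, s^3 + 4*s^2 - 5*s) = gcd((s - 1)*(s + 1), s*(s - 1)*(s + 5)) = s - 1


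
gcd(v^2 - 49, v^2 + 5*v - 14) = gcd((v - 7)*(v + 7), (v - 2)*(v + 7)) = v + 7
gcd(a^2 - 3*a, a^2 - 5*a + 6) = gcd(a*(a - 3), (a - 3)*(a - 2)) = a - 3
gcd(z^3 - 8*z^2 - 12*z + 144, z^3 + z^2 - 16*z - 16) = z + 4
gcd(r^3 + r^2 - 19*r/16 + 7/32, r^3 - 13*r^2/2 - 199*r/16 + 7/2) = r^2 + 3*r/2 - 7/16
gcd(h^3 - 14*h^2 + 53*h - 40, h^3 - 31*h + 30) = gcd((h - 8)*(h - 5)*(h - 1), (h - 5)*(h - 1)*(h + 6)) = h^2 - 6*h + 5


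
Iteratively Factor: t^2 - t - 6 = (t - 3)*(t + 2)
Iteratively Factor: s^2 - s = (s)*(s - 1)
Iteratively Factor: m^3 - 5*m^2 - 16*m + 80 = (m - 5)*(m^2 - 16) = (m - 5)*(m - 4)*(m + 4)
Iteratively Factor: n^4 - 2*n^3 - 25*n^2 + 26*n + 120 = (n + 4)*(n^3 - 6*n^2 - n + 30) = (n - 5)*(n + 4)*(n^2 - n - 6) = (n - 5)*(n - 3)*(n + 4)*(n + 2)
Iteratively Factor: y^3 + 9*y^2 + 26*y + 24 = (y + 3)*(y^2 + 6*y + 8) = (y + 3)*(y + 4)*(y + 2)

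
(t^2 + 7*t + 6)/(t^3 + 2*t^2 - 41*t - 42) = (t + 6)/(t^2 + t - 42)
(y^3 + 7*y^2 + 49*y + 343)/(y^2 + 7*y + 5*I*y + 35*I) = (y^2 + 49)/(y + 5*I)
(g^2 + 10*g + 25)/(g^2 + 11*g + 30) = (g + 5)/(g + 6)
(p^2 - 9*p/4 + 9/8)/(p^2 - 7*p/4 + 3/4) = (p - 3/2)/(p - 1)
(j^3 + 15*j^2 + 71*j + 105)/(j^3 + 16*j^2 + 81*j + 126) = (j + 5)/(j + 6)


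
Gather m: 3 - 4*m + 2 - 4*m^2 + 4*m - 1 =4 - 4*m^2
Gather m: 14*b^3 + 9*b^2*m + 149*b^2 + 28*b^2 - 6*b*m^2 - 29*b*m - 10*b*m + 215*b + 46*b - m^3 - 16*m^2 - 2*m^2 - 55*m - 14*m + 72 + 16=14*b^3 + 177*b^2 + 261*b - m^3 + m^2*(-6*b - 18) + m*(9*b^2 - 39*b - 69) + 88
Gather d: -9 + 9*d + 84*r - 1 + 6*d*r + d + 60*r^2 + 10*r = d*(6*r + 10) + 60*r^2 + 94*r - 10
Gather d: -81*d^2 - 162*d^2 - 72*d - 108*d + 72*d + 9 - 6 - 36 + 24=-243*d^2 - 108*d - 9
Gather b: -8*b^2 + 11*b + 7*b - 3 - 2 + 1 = -8*b^2 + 18*b - 4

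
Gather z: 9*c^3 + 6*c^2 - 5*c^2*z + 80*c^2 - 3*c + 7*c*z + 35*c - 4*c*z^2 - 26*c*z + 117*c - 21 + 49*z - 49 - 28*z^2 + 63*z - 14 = 9*c^3 + 86*c^2 + 149*c + z^2*(-4*c - 28) + z*(-5*c^2 - 19*c + 112) - 84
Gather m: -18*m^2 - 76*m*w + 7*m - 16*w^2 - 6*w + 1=-18*m^2 + m*(7 - 76*w) - 16*w^2 - 6*w + 1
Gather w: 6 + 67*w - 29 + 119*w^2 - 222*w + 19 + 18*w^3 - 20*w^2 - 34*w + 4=18*w^3 + 99*w^2 - 189*w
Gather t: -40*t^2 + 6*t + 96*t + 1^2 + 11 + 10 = -40*t^2 + 102*t + 22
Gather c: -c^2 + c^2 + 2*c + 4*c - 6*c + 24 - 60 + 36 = 0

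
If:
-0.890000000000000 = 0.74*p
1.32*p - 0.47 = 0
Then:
No Solution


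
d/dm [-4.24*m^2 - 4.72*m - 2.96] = -8.48*m - 4.72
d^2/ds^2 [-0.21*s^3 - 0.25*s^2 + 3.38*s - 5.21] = -1.26*s - 0.5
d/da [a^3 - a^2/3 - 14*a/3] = 3*a^2 - 2*a/3 - 14/3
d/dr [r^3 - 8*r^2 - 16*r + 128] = 3*r^2 - 16*r - 16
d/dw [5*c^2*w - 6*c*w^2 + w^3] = 5*c^2 - 12*c*w + 3*w^2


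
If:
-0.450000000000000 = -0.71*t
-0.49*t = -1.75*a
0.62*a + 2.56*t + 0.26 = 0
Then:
No Solution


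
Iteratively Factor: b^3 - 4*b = (b + 2)*(b^2 - 2*b) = b*(b + 2)*(b - 2)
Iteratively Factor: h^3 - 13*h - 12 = (h - 4)*(h^2 + 4*h + 3) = (h - 4)*(h + 3)*(h + 1)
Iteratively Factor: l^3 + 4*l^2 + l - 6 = (l + 3)*(l^2 + l - 2) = (l + 2)*(l + 3)*(l - 1)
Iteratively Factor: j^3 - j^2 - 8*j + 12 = (j - 2)*(j^2 + j - 6) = (j - 2)*(j + 3)*(j - 2)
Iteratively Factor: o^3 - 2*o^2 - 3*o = (o - 3)*(o^2 + o) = o*(o - 3)*(o + 1)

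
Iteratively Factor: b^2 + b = (b + 1)*(b)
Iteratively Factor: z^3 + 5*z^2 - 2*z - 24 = (z + 3)*(z^2 + 2*z - 8) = (z - 2)*(z + 3)*(z + 4)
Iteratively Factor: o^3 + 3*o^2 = (o)*(o^2 + 3*o) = o*(o + 3)*(o)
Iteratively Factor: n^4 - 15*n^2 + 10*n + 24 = (n - 2)*(n^3 + 2*n^2 - 11*n - 12) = (n - 3)*(n - 2)*(n^2 + 5*n + 4) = (n - 3)*(n - 2)*(n + 1)*(n + 4)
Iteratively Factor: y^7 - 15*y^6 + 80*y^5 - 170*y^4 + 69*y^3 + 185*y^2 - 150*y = (y - 3)*(y^6 - 12*y^5 + 44*y^4 - 38*y^3 - 45*y^2 + 50*y) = (y - 5)*(y - 3)*(y^5 - 7*y^4 + 9*y^3 + 7*y^2 - 10*y) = (y - 5)*(y - 3)*(y - 2)*(y^4 - 5*y^3 - y^2 + 5*y) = (y - 5)*(y - 3)*(y - 2)*(y - 1)*(y^3 - 4*y^2 - 5*y) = (y - 5)*(y - 3)*(y - 2)*(y - 1)*(y + 1)*(y^2 - 5*y) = y*(y - 5)*(y - 3)*(y - 2)*(y - 1)*(y + 1)*(y - 5)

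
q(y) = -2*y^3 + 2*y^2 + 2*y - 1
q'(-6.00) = -238.00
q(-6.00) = 491.00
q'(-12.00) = -910.00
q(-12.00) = 3719.00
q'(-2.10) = -32.86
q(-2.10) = 22.14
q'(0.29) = 2.66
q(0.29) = -0.30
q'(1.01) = -0.08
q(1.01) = 1.00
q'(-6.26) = -258.17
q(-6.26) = 555.48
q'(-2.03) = -30.85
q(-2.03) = 19.91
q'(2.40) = -22.96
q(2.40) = -12.33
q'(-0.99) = -7.84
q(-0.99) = 0.92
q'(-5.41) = -195.25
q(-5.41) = 363.40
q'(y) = -6*y^2 + 4*y + 2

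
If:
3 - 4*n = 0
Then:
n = 3/4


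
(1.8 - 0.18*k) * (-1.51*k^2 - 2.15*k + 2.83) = 0.2718*k^3 - 2.331*k^2 - 4.3794*k + 5.094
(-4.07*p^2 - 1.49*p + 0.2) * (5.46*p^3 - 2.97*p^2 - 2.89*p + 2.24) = -22.2222*p^5 + 3.9525*p^4 + 17.2796*p^3 - 5.4047*p^2 - 3.9156*p + 0.448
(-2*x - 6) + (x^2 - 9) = x^2 - 2*x - 15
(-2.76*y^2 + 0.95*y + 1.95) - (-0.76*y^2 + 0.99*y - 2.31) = -2.0*y^2 - 0.04*y + 4.26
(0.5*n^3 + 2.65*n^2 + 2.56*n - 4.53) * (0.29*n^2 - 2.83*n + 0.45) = 0.145*n^5 - 0.6465*n^4 - 6.5321*n^3 - 7.366*n^2 + 13.9719*n - 2.0385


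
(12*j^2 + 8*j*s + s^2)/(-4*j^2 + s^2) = (6*j + s)/(-2*j + s)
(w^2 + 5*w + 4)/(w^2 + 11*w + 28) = (w + 1)/(w + 7)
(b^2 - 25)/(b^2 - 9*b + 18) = (b^2 - 25)/(b^2 - 9*b + 18)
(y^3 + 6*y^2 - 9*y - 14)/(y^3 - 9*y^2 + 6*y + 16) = (y + 7)/(y - 8)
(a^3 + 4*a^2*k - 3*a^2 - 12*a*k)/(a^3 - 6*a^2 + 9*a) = (a + 4*k)/(a - 3)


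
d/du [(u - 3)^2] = 2*u - 6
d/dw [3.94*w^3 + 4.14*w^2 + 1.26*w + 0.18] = 11.82*w^2 + 8.28*w + 1.26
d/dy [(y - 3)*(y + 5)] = 2*y + 2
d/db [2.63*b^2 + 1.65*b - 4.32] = 5.26*b + 1.65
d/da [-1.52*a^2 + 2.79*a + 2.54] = 2.79 - 3.04*a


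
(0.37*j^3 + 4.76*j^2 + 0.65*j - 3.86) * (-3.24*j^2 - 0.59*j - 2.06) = -1.1988*j^5 - 15.6407*j^4 - 5.6766*j^3 + 2.3173*j^2 + 0.938399999999999*j + 7.9516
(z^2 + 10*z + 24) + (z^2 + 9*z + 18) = 2*z^2 + 19*z + 42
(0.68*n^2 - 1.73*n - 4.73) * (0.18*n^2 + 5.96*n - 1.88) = 0.1224*n^4 + 3.7414*n^3 - 12.4406*n^2 - 24.9384*n + 8.8924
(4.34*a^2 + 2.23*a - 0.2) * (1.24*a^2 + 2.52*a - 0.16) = 5.3816*a^4 + 13.702*a^3 + 4.6772*a^2 - 0.8608*a + 0.032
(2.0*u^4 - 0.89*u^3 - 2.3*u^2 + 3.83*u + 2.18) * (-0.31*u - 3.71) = -0.62*u^5 - 7.1441*u^4 + 4.0149*u^3 + 7.3457*u^2 - 14.8851*u - 8.0878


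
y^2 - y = y*(y - 1)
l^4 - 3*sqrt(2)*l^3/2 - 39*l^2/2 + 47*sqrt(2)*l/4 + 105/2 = (l - 7*sqrt(2)/2)*(l - 3*sqrt(2)/2)*(l + sqrt(2))*(l + 5*sqrt(2)/2)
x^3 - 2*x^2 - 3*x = x*(x - 3)*(x + 1)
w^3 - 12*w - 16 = (w - 4)*(w + 2)^2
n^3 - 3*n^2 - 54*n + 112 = (n - 8)*(n - 2)*(n + 7)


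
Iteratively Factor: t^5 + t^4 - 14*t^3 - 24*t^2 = (t + 2)*(t^4 - t^3 - 12*t^2) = (t + 2)*(t + 3)*(t^3 - 4*t^2) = t*(t + 2)*(t + 3)*(t^2 - 4*t) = t^2*(t + 2)*(t + 3)*(t - 4)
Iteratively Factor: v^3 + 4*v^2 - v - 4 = (v + 1)*(v^2 + 3*v - 4) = (v - 1)*(v + 1)*(v + 4)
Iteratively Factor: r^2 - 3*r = (r - 3)*(r)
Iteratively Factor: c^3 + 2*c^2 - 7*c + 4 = (c - 1)*(c^2 + 3*c - 4) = (c - 1)^2*(c + 4)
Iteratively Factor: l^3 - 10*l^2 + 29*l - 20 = (l - 5)*(l^2 - 5*l + 4) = (l - 5)*(l - 1)*(l - 4)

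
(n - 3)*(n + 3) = n^2 - 9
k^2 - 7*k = k*(k - 7)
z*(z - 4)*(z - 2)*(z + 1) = z^4 - 5*z^3 + 2*z^2 + 8*z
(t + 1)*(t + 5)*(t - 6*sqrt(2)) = t^3 - 6*sqrt(2)*t^2 + 6*t^2 - 36*sqrt(2)*t + 5*t - 30*sqrt(2)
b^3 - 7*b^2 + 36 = (b - 6)*(b - 3)*(b + 2)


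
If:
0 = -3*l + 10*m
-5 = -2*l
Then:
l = 5/2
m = 3/4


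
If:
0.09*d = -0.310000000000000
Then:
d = -3.44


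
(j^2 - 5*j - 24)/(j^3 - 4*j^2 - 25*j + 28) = (j^2 - 5*j - 24)/(j^3 - 4*j^2 - 25*j + 28)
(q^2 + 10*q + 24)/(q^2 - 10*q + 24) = (q^2 + 10*q + 24)/(q^2 - 10*q + 24)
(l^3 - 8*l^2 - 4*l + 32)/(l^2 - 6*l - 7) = (-l^3 + 8*l^2 + 4*l - 32)/(-l^2 + 6*l + 7)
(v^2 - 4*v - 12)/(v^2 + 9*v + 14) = (v - 6)/(v + 7)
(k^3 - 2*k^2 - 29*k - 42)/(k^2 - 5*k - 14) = k + 3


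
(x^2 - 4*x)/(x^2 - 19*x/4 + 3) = 4*x/(4*x - 3)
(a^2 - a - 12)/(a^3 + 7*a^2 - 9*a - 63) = (a - 4)/(a^2 + 4*a - 21)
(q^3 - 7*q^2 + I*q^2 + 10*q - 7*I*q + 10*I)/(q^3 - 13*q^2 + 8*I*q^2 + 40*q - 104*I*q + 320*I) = (q^2 + q*(-2 + I) - 2*I)/(q^2 + 8*q*(-1 + I) - 64*I)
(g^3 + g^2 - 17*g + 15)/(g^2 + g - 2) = (g^2 + 2*g - 15)/(g + 2)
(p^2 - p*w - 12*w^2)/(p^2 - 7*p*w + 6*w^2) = (p^2 - p*w - 12*w^2)/(p^2 - 7*p*w + 6*w^2)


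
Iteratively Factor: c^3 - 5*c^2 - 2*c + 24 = (c - 3)*(c^2 - 2*c - 8) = (c - 4)*(c - 3)*(c + 2)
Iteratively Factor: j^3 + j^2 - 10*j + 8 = (j + 4)*(j^2 - 3*j + 2) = (j - 1)*(j + 4)*(j - 2)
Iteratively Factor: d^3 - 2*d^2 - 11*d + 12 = (d + 3)*(d^2 - 5*d + 4) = (d - 4)*(d + 3)*(d - 1)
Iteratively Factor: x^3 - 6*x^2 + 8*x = (x - 4)*(x^2 - 2*x) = x*(x - 4)*(x - 2)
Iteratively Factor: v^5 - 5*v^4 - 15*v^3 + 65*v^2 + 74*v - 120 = (v - 5)*(v^4 - 15*v^2 - 10*v + 24) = (v - 5)*(v + 3)*(v^3 - 3*v^2 - 6*v + 8) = (v - 5)*(v - 4)*(v + 3)*(v^2 + v - 2) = (v - 5)*(v - 4)*(v - 1)*(v + 3)*(v + 2)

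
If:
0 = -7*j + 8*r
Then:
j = 8*r/7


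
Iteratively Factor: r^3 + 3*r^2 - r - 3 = (r + 1)*(r^2 + 2*r - 3) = (r + 1)*(r + 3)*(r - 1)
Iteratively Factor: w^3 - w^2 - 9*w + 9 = (w - 3)*(w^2 + 2*w - 3) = (w - 3)*(w - 1)*(w + 3)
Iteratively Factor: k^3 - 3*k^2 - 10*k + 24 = (k + 3)*(k^2 - 6*k + 8) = (k - 4)*(k + 3)*(k - 2)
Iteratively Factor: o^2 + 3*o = (o)*(o + 3)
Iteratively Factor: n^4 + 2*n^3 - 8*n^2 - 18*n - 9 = (n - 3)*(n^3 + 5*n^2 + 7*n + 3) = (n - 3)*(n + 3)*(n^2 + 2*n + 1) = (n - 3)*(n + 1)*(n + 3)*(n + 1)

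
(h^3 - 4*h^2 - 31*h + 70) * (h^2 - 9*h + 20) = h^5 - 13*h^4 + 25*h^3 + 269*h^2 - 1250*h + 1400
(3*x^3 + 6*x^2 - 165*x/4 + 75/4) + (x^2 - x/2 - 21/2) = 3*x^3 + 7*x^2 - 167*x/4 + 33/4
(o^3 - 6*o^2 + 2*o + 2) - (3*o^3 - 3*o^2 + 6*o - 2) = -2*o^3 - 3*o^2 - 4*o + 4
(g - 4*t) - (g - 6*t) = 2*t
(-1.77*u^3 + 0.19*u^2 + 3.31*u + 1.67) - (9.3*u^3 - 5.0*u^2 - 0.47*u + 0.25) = -11.07*u^3 + 5.19*u^2 + 3.78*u + 1.42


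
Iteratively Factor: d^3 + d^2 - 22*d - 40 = (d + 4)*(d^2 - 3*d - 10) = (d - 5)*(d + 4)*(d + 2)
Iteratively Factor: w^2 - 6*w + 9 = (w - 3)*(w - 3)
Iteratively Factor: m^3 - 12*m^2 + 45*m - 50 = (m - 5)*(m^2 - 7*m + 10) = (m - 5)^2*(m - 2)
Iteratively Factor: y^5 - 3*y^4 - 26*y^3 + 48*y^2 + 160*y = (y + 2)*(y^4 - 5*y^3 - 16*y^2 + 80*y) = (y - 5)*(y + 2)*(y^3 - 16*y) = y*(y - 5)*(y + 2)*(y^2 - 16) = y*(y - 5)*(y - 4)*(y + 2)*(y + 4)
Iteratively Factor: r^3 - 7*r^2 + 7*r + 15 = (r - 5)*(r^2 - 2*r - 3) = (r - 5)*(r - 3)*(r + 1)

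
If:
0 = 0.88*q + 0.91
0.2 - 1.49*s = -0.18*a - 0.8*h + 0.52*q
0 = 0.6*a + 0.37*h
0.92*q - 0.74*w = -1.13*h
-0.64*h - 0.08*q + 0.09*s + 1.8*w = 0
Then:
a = -0.63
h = 1.02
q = -1.03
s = 0.97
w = 0.27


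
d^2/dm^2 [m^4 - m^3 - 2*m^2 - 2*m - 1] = 12*m^2 - 6*m - 4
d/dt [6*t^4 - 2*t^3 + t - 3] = 24*t^3 - 6*t^2 + 1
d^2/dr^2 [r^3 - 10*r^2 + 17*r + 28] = 6*r - 20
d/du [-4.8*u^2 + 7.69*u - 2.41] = 7.69 - 9.6*u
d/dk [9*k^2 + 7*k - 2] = 18*k + 7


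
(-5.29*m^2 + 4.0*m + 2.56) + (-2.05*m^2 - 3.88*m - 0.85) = -7.34*m^2 + 0.12*m + 1.71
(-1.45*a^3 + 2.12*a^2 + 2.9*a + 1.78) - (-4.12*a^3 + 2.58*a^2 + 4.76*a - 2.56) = 2.67*a^3 - 0.46*a^2 - 1.86*a + 4.34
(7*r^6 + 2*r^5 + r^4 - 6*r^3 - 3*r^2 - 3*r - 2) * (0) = 0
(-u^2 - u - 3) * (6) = -6*u^2 - 6*u - 18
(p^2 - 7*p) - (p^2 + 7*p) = -14*p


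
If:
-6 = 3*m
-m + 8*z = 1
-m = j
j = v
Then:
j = 2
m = -2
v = 2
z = -1/8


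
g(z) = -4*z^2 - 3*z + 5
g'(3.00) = -27.00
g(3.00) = -40.00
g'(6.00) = -51.00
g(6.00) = -157.00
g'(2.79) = -25.32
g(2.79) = -34.51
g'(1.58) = -15.64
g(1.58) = -9.73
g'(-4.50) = 33.00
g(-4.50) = -62.50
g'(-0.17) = -1.64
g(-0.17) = 5.39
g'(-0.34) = -0.28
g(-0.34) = 5.56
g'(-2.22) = 14.76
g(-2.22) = -8.05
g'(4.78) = -41.24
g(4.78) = -100.73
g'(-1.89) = 12.12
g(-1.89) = -3.62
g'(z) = -8*z - 3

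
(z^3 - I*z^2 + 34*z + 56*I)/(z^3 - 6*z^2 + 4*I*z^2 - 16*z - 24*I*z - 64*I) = (z^2 - 5*I*z + 14)/(z^2 - 6*z - 16)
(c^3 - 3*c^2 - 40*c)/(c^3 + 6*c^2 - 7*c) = (c^2 - 3*c - 40)/(c^2 + 6*c - 7)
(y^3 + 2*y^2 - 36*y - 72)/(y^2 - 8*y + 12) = (y^2 + 8*y + 12)/(y - 2)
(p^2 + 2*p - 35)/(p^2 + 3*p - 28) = (p - 5)/(p - 4)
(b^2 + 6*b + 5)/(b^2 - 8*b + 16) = (b^2 + 6*b + 5)/(b^2 - 8*b + 16)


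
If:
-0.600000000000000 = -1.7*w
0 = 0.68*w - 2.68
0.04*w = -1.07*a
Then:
No Solution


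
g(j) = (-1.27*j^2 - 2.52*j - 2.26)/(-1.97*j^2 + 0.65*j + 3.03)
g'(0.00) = -0.67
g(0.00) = -0.75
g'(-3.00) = -0.03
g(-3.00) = 0.37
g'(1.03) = -11.35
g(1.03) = -3.85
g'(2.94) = -0.72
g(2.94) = 1.71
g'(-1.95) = 0.13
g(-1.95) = 0.38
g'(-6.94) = -0.02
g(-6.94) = 0.48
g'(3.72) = -0.31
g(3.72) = 1.34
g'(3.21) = -0.52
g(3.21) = 1.54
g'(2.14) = -3.22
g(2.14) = 2.93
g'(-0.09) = -0.54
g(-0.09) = -0.69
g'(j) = (-2.54*j - 2.52)/(-1.97*j^2 + 0.65*j + 3.03) + (3.94*j - 0.65)*(-1.27*j^2 - 2.52*j - 2.26)/(-1.97*j^2 + 0.65*j + 3.03)^2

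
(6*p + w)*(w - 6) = 6*p*w - 36*p + w^2 - 6*w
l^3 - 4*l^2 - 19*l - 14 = (l - 7)*(l + 1)*(l + 2)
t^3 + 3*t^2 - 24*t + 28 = (t - 2)^2*(t + 7)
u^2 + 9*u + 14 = (u + 2)*(u + 7)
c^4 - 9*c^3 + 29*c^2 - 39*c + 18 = (c - 3)^2*(c - 2)*(c - 1)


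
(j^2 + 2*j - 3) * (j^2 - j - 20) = j^4 + j^3 - 25*j^2 - 37*j + 60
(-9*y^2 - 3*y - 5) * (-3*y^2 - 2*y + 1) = 27*y^4 + 27*y^3 + 12*y^2 + 7*y - 5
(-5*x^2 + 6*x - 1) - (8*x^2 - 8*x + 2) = -13*x^2 + 14*x - 3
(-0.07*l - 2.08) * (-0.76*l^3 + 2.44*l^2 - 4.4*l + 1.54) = 0.0532*l^4 + 1.41*l^3 - 4.7672*l^2 + 9.0442*l - 3.2032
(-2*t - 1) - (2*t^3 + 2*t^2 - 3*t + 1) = -2*t^3 - 2*t^2 + t - 2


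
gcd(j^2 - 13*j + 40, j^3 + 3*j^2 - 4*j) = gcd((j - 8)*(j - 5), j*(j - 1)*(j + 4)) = 1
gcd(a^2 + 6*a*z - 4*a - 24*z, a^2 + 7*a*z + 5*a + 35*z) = 1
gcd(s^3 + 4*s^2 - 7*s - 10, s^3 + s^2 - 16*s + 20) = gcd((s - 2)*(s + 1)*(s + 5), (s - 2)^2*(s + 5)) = s^2 + 3*s - 10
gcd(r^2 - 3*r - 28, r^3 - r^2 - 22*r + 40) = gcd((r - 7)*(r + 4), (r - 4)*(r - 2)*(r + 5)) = 1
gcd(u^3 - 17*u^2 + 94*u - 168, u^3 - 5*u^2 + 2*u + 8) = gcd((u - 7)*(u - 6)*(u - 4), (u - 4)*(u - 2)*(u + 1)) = u - 4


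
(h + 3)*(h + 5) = h^2 + 8*h + 15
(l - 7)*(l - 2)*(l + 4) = l^3 - 5*l^2 - 22*l + 56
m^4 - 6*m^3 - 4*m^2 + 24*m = m*(m - 6)*(m - 2)*(m + 2)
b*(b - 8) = b^2 - 8*b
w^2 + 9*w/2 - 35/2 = (w - 5/2)*(w + 7)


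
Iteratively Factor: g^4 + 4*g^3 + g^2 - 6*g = (g + 3)*(g^3 + g^2 - 2*g) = (g + 2)*(g + 3)*(g^2 - g) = (g - 1)*(g + 2)*(g + 3)*(g)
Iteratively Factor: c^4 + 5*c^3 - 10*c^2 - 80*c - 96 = (c + 2)*(c^3 + 3*c^2 - 16*c - 48) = (c - 4)*(c + 2)*(c^2 + 7*c + 12) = (c - 4)*(c + 2)*(c + 3)*(c + 4)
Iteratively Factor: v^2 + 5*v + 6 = (v + 3)*(v + 2)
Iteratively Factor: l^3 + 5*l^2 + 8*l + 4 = (l + 2)*(l^2 + 3*l + 2) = (l + 1)*(l + 2)*(l + 2)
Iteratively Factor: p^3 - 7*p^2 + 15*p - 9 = (p - 3)*(p^2 - 4*p + 3) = (p - 3)^2*(p - 1)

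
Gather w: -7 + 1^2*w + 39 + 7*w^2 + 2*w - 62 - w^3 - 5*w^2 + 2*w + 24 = -w^3 + 2*w^2 + 5*w - 6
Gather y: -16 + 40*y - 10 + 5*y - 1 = 45*y - 27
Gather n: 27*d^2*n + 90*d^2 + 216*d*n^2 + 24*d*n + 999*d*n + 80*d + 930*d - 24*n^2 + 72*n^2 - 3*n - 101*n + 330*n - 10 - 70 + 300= 90*d^2 + 1010*d + n^2*(216*d + 48) + n*(27*d^2 + 1023*d + 226) + 220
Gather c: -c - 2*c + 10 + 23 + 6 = 39 - 3*c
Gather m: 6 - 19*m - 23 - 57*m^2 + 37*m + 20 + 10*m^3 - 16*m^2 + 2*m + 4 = 10*m^3 - 73*m^2 + 20*m + 7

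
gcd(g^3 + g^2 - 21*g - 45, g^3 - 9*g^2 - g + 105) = g^2 - 2*g - 15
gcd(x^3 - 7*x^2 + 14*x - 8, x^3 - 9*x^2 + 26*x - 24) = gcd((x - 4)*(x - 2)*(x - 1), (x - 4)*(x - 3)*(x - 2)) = x^2 - 6*x + 8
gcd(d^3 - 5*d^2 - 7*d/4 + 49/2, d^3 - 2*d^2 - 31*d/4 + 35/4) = d - 7/2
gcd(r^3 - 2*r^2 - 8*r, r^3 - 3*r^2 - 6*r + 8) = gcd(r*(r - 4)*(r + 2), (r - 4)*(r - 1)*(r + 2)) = r^2 - 2*r - 8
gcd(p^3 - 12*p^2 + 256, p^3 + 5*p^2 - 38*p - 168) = p + 4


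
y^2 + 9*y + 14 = (y + 2)*(y + 7)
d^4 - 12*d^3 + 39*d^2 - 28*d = d*(d - 7)*(d - 4)*(d - 1)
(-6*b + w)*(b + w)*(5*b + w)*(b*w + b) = -30*b^4*w - 30*b^4 - 31*b^3*w^2 - 31*b^3*w + b*w^4 + b*w^3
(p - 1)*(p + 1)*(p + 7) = p^3 + 7*p^2 - p - 7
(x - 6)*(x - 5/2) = x^2 - 17*x/2 + 15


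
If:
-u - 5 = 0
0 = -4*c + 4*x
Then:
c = x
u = -5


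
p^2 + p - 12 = (p - 3)*(p + 4)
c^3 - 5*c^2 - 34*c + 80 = (c - 8)*(c - 2)*(c + 5)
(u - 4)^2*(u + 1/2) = u^3 - 15*u^2/2 + 12*u + 8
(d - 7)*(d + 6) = d^2 - d - 42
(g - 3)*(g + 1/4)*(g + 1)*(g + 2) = g^4 + g^3/4 - 7*g^2 - 31*g/4 - 3/2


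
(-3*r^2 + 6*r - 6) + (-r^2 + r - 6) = -4*r^2 + 7*r - 12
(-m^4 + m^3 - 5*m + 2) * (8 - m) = m^5 - 9*m^4 + 8*m^3 + 5*m^2 - 42*m + 16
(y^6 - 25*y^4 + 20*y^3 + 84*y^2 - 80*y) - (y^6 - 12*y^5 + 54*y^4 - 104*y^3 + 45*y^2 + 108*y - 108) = 12*y^5 - 79*y^4 + 124*y^3 + 39*y^2 - 188*y + 108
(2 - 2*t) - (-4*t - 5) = 2*t + 7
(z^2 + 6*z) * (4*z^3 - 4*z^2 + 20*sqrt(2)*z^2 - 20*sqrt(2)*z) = 4*z^5 + 20*z^4 + 20*sqrt(2)*z^4 - 24*z^3 + 100*sqrt(2)*z^3 - 120*sqrt(2)*z^2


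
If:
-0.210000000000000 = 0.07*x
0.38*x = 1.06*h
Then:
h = -1.08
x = -3.00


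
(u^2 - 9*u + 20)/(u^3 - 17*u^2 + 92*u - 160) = 1/(u - 8)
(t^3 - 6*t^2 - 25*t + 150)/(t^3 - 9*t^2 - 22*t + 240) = (t - 5)/(t - 8)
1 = 1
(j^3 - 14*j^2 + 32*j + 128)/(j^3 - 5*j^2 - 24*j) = (j^2 - 6*j - 16)/(j*(j + 3))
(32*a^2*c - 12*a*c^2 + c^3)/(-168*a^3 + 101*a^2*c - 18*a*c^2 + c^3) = c*(-4*a + c)/(21*a^2 - 10*a*c + c^2)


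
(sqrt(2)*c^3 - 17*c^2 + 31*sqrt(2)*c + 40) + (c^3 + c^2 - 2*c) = c^3 + sqrt(2)*c^3 - 16*c^2 - 2*c + 31*sqrt(2)*c + 40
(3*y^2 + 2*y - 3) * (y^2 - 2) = 3*y^4 + 2*y^3 - 9*y^2 - 4*y + 6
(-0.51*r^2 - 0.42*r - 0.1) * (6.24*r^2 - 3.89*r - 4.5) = -3.1824*r^4 - 0.6369*r^3 + 3.3048*r^2 + 2.279*r + 0.45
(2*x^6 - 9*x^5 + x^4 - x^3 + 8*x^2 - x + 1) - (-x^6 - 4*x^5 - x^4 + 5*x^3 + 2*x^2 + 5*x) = 3*x^6 - 5*x^5 + 2*x^4 - 6*x^3 + 6*x^2 - 6*x + 1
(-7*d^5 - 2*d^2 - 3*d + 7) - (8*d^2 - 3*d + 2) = -7*d^5 - 10*d^2 + 5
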